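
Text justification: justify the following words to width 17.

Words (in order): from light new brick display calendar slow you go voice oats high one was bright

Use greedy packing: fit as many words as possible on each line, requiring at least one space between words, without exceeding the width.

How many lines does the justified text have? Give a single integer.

Answer: 6

Derivation:
Line 1: ['from', 'light', 'new'] (min_width=14, slack=3)
Line 2: ['brick', 'display'] (min_width=13, slack=4)
Line 3: ['calendar', 'slow', 'you'] (min_width=17, slack=0)
Line 4: ['go', 'voice', 'oats'] (min_width=13, slack=4)
Line 5: ['high', 'one', 'was'] (min_width=12, slack=5)
Line 6: ['bright'] (min_width=6, slack=11)
Total lines: 6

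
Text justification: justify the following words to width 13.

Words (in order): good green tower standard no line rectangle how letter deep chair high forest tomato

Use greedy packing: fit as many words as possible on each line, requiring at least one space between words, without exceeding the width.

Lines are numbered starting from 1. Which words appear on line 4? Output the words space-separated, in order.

Line 1: ['good', 'green'] (min_width=10, slack=3)
Line 2: ['tower'] (min_width=5, slack=8)
Line 3: ['standard', 'no'] (min_width=11, slack=2)
Line 4: ['line'] (min_width=4, slack=9)
Line 5: ['rectangle', 'how'] (min_width=13, slack=0)
Line 6: ['letter', 'deep'] (min_width=11, slack=2)
Line 7: ['chair', 'high'] (min_width=10, slack=3)
Line 8: ['forest', 'tomato'] (min_width=13, slack=0)

Answer: line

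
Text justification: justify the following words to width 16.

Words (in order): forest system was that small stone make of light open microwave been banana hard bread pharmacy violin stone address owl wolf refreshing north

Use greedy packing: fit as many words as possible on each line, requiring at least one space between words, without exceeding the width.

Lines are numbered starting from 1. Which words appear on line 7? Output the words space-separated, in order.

Line 1: ['forest', 'system'] (min_width=13, slack=3)
Line 2: ['was', 'that', 'small'] (min_width=14, slack=2)
Line 3: ['stone', 'make', 'of'] (min_width=13, slack=3)
Line 4: ['light', 'open'] (min_width=10, slack=6)
Line 5: ['microwave', 'been'] (min_width=14, slack=2)
Line 6: ['banana', 'hard'] (min_width=11, slack=5)
Line 7: ['bread', 'pharmacy'] (min_width=14, slack=2)
Line 8: ['violin', 'stone'] (min_width=12, slack=4)
Line 9: ['address', 'owl', 'wolf'] (min_width=16, slack=0)
Line 10: ['refreshing', 'north'] (min_width=16, slack=0)

Answer: bread pharmacy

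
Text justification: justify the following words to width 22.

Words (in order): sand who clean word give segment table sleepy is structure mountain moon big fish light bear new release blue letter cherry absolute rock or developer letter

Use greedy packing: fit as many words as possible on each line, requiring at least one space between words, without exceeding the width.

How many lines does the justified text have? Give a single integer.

Line 1: ['sand', 'who', 'clean', 'word'] (min_width=19, slack=3)
Line 2: ['give', 'segment', 'table'] (min_width=18, slack=4)
Line 3: ['sleepy', 'is', 'structure'] (min_width=19, slack=3)
Line 4: ['mountain', 'moon', 'big', 'fish'] (min_width=22, slack=0)
Line 5: ['light', 'bear', 'new', 'release'] (min_width=22, slack=0)
Line 6: ['blue', 'letter', 'cherry'] (min_width=18, slack=4)
Line 7: ['absolute', 'rock', 'or'] (min_width=16, slack=6)
Line 8: ['developer', 'letter'] (min_width=16, slack=6)
Total lines: 8

Answer: 8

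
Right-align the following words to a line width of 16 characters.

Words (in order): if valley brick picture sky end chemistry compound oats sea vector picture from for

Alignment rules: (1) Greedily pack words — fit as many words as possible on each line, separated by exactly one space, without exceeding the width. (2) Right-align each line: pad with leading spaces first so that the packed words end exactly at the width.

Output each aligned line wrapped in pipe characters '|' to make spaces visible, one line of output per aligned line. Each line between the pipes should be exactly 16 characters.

Answer: | if valley brick|
| picture sky end|
|       chemistry|
|   compound oats|
|      sea vector|
|picture from for|

Derivation:
Line 1: ['if', 'valley', 'brick'] (min_width=15, slack=1)
Line 2: ['picture', 'sky', 'end'] (min_width=15, slack=1)
Line 3: ['chemistry'] (min_width=9, slack=7)
Line 4: ['compound', 'oats'] (min_width=13, slack=3)
Line 5: ['sea', 'vector'] (min_width=10, slack=6)
Line 6: ['picture', 'from', 'for'] (min_width=16, slack=0)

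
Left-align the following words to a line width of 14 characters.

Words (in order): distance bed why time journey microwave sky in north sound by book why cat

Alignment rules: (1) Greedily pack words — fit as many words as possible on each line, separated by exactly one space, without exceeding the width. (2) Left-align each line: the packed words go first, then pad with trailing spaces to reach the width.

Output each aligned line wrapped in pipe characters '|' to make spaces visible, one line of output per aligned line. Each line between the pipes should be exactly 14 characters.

Answer: |distance bed  |
|why time      |
|journey       |
|microwave sky |
|in north sound|
|by book why   |
|cat           |

Derivation:
Line 1: ['distance', 'bed'] (min_width=12, slack=2)
Line 2: ['why', 'time'] (min_width=8, slack=6)
Line 3: ['journey'] (min_width=7, slack=7)
Line 4: ['microwave', 'sky'] (min_width=13, slack=1)
Line 5: ['in', 'north', 'sound'] (min_width=14, slack=0)
Line 6: ['by', 'book', 'why'] (min_width=11, slack=3)
Line 7: ['cat'] (min_width=3, slack=11)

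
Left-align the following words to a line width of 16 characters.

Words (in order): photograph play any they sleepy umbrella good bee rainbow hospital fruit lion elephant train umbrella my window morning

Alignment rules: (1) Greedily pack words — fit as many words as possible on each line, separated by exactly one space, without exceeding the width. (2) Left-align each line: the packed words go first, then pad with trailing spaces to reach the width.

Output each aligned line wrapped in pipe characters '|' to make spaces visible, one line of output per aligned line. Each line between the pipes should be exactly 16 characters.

Answer: |photograph play |
|any they sleepy |
|umbrella good   |
|bee rainbow     |
|hospital fruit  |
|lion elephant   |
|train umbrella  |
|my window       |
|morning         |

Derivation:
Line 1: ['photograph', 'play'] (min_width=15, slack=1)
Line 2: ['any', 'they', 'sleepy'] (min_width=15, slack=1)
Line 3: ['umbrella', 'good'] (min_width=13, slack=3)
Line 4: ['bee', 'rainbow'] (min_width=11, slack=5)
Line 5: ['hospital', 'fruit'] (min_width=14, slack=2)
Line 6: ['lion', 'elephant'] (min_width=13, slack=3)
Line 7: ['train', 'umbrella'] (min_width=14, slack=2)
Line 8: ['my', 'window'] (min_width=9, slack=7)
Line 9: ['morning'] (min_width=7, slack=9)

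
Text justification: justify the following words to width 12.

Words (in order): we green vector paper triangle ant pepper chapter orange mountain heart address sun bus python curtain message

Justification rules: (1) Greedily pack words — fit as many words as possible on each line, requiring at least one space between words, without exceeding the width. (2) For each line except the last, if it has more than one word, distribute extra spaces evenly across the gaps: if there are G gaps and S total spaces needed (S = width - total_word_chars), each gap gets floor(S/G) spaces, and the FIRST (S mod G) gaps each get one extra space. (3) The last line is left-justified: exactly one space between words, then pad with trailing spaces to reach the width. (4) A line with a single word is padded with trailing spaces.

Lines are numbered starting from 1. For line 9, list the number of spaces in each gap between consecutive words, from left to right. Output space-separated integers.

Answer: 2

Derivation:
Line 1: ['we', 'green'] (min_width=8, slack=4)
Line 2: ['vector', 'paper'] (min_width=12, slack=0)
Line 3: ['triangle', 'ant'] (min_width=12, slack=0)
Line 4: ['pepper'] (min_width=6, slack=6)
Line 5: ['chapter'] (min_width=7, slack=5)
Line 6: ['orange'] (min_width=6, slack=6)
Line 7: ['mountain'] (min_width=8, slack=4)
Line 8: ['heart'] (min_width=5, slack=7)
Line 9: ['address', 'sun'] (min_width=11, slack=1)
Line 10: ['bus', 'python'] (min_width=10, slack=2)
Line 11: ['curtain'] (min_width=7, slack=5)
Line 12: ['message'] (min_width=7, slack=5)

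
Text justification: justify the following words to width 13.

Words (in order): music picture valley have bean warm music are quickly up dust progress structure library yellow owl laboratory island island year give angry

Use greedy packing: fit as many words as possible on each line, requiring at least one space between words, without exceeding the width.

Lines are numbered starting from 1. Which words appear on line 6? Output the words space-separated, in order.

Answer: dust progress

Derivation:
Line 1: ['music', 'picture'] (min_width=13, slack=0)
Line 2: ['valley', 'have'] (min_width=11, slack=2)
Line 3: ['bean', 'warm'] (min_width=9, slack=4)
Line 4: ['music', 'are'] (min_width=9, slack=4)
Line 5: ['quickly', 'up'] (min_width=10, slack=3)
Line 6: ['dust', 'progress'] (min_width=13, slack=0)
Line 7: ['structure'] (min_width=9, slack=4)
Line 8: ['library'] (min_width=7, slack=6)
Line 9: ['yellow', 'owl'] (min_width=10, slack=3)
Line 10: ['laboratory'] (min_width=10, slack=3)
Line 11: ['island', 'island'] (min_width=13, slack=0)
Line 12: ['year', 'give'] (min_width=9, slack=4)
Line 13: ['angry'] (min_width=5, slack=8)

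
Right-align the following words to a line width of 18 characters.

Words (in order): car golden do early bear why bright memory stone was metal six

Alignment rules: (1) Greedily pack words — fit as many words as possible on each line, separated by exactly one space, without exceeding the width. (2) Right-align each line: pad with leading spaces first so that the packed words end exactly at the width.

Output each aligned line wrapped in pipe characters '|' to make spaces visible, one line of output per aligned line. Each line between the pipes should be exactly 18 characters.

Answer: |     car golden do|
|    early bear why|
|     bright memory|
|   stone was metal|
|               six|

Derivation:
Line 1: ['car', 'golden', 'do'] (min_width=13, slack=5)
Line 2: ['early', 'bear', 'why'] (min_width=14, slack=4)
Line 3: ['bright', 'memory'] (min_width=13, slack=5)
Line 4: ['stone', 'was', 'metal'] (min_width=15, slack=3)
Line 5: ['six'] (min_width=3, slack=15)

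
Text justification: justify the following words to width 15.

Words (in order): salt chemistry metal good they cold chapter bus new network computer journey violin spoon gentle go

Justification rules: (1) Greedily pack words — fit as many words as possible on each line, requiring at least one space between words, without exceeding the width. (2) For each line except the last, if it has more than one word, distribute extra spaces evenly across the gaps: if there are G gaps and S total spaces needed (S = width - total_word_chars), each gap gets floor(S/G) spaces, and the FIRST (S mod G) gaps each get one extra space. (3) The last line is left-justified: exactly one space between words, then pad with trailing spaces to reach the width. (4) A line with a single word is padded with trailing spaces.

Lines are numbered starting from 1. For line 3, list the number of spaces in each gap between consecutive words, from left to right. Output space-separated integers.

Line 1: ['salt', 'chemistry'] (min_width=14, slack=1)
Line 2: ['metal', 'good', 'they'] (min_width=15, slack=0)
Line 3: ['cold', 'chapter'] (min_width=12, slack=3)
Line 4: ['bus', 'new', 'network'] (min_width=15, slack=0)
Line 5: ['computer'] (min_width=8, slack=7)
Line 6: ['journey', 'violin'] (min_width=14, slack=1)
Line 7: ['spoon', 'gentle', 'go'] (min_width=15, slack=0)

Answer: 4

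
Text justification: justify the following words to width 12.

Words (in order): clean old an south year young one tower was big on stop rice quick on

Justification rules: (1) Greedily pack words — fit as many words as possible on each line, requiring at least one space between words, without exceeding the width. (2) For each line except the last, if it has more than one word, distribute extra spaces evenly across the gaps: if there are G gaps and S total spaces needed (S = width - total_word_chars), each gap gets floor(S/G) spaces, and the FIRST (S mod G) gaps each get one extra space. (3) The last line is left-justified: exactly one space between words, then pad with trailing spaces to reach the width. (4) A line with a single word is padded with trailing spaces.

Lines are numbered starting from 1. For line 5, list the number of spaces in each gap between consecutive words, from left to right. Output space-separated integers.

Answer: 2 1

Derivation:
Line 1: ['clean', 'old', 'an'] (min_width=12, slack=0)
Line 2: ['south', 'year'] (min_width=10, slack=2)
Line 3: ['young', 'one'] (min_width=9, slack=3)
Line 4: ['tower', 'was'] (min_width=9, slack=3)
Line 5: ['big', 'on', 'stop'] (min_width=11, slack=1)
Line 6: ['rice', 'quick'] (min_width=10, slack=2)
Line 7: ['on'] (min_width=2, slack=10)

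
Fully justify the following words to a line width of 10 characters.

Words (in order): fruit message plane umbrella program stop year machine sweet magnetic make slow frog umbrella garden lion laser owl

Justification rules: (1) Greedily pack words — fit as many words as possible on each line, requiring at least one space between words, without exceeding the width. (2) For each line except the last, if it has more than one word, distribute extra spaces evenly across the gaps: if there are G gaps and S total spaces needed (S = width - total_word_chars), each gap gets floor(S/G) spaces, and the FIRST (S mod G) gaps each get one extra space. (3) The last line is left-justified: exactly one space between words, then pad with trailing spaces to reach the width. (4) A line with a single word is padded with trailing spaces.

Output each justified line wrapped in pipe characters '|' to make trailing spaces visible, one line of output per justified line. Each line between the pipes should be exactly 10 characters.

Line 1: ['fruit'] (min_width=5, slack=5)
Line 2: ['message'] (min_width=7, slack=3)
Line 3: ['plane'] (min_width=5, slack=5)
Line 4: ['umbrella'] (min_width=8, slack=2)
Line 5: ['program'] (min_width=7, slack=3)
Line 6: ['stop', 'year'] (min_width=9, slack=1)
Line 7: ['machine'] (min_width=7, slack=3)
Line 8: ['sweet'] (min_width=5, slack=5)
Line 9: ['magnetic'] (min_width=8, slack=2)
Line 10: ['make', 'slow'] (min_width=9, slack=1)
Line 11: ['frog'] (min_width=4, slack=6)
Line 12: ['umbrella'] (min_width=8, slack=2)
Line 13: ['garden'] (min_width=6, slack=4)
Line 14: ['lion', 'laser'] (min_width=10, slack=0)
Line 15: ['owl'] (min_width=3, slack=7)

Answer: |fruit     |
|message   |
|plane     |
|umbrella  |
|program   |
|stop  year|
|machine   |
|sweet     |
|magnetic  |
|make  slow|
|frog      |
|umbrella  |
|garden    |
|lion laser|
|owl       |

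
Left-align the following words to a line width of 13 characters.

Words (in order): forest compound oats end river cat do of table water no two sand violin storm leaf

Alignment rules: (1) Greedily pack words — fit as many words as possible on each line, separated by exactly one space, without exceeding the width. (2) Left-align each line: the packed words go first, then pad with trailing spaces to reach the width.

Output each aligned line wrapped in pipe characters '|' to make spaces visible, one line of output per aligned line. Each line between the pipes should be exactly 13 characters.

Line 1: ['forest'] (min_width=6, slack=7)
Line 2: ['compound', 'oats'] (min_width=13, slack=0)
Line 3: ['end', 'river', 'cat'] (min_width=13, slack=0)
Line 4: ['do', 'of', 'table'] (min_width=11, slack=2)
Line 5: ['water', 'no', 'two'] (min_width=12, slack=1)
Line 6: ['sand', 'violin'] (min_width=11, slack=2)
Line 7: ['storm', 'leaf'] (min_width=10, slack=3)

Answer: |forest       |
|compound oats|
|end river cat|
|do of table  |
|water no two |
|sand violin  |
|storm leaf   |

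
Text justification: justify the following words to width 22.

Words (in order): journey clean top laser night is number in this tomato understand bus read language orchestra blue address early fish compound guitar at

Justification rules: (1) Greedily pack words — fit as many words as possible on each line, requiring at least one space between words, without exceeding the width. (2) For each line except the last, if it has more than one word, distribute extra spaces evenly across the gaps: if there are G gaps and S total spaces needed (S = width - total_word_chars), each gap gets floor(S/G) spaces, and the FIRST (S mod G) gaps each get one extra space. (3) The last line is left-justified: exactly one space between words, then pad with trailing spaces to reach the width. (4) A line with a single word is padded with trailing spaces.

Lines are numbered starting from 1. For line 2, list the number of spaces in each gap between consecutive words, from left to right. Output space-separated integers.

Line 1: ['journey', 'clean', 'top'] (min_width=17, slack=5)
Line 2: ['laser', 'night', 'is', 'number'] (min_width=21, slack=1)
Line 3: ['in', 'this', 'tomato'] (min_width=14, slack=8)
Line 4: ['understand', 'bus', 'read'] (min_width=19, slack=3)
Line 5: ['language', 'orchestra'] (min_width=18, slack=4)
Line 6: ['blue', 'address', 'early'] (min_width=18, slack=4)
Line 7: ['fish', 'compound', 'guitar'] (min_width=20, slack=2)
Line 8: ['at'] (min_width=2, slack=20)

Answer: 2 1 1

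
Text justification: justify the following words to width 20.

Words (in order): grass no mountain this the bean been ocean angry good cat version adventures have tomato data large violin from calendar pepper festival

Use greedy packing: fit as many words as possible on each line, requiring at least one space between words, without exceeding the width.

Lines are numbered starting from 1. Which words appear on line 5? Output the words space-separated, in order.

Line 1: ['grass', 'no', 'mountain'] (min_width=17, slack=3)
Line 2: ['this', 'the', 'bean', 'been'] (min_width=18, slack=2)
Line 3: ['ocean', 'angry', 'good', 'cat'] (min_width=20, slack=0)
Line 4: ['version', 'adventures'] (min_width=18, slack=2)
Line 5: ['have', 'tomato', 'data'] (min_width=16, slack=4)
Line 6: ['large', 'violin', 'from'] (min_width=17, slack=3)
Line 7: ['calendar', 'pepper'] (min_width=15, slack=5)
Line 8: ['festival'] (min_width=8, slack=12)

Answer: have tomato data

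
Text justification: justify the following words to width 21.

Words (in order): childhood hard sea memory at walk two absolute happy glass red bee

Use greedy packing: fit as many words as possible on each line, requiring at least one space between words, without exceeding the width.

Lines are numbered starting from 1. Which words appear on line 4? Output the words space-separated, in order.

Answer: red bee

Derivation:
Line 1: ['childhood', 'hard', 'sea'] (min_width=18, slack=3)
Line 2: ['memory', 'at', 'walk', 'two'] (min_width=18, slack=3)
Line 3: ['absolute', 'happy', 'glass'] (min_width=20, slack=1)
Line 4: ['red', 'bee'] (min_width=7, slack=14)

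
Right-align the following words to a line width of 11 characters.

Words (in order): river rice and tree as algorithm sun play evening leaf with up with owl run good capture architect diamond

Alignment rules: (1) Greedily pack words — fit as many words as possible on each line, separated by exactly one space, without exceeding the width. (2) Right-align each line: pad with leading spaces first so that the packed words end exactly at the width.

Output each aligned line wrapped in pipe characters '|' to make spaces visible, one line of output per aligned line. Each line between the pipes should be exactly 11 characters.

Answer: | river rice|
|and tree as|
|  algorithm|
|   sun play|
|    evening|
|  leaf with|
|up with owl|
|   run good|
|    capture|
|  architect|
|    diamond|

Derivation:
Line 1: ['river', 'rice'] (min_width=10, slack=1)
Line 2: ['and', 'tree', 'as'] (min_width=11, slack=0)
Line 3: ['algorithm'] (min_width=9, slack=2)
Line 4: ['sun', 'play'] (min_width=8, slack=3)
Line 5: ['evening'] (min_width=7, slack=4)
Line 6: ['leaf', 'with'] (min_width=9, slack=2)
Line 7: ['up', 'with', 'owl'] (min_width=11, slack=0)
Line 8: ['run', 'good'] (min_width=8, slack=3)
Line 9: ['capture'] (min_width=7, slack=4)
Line 10: ['architect'] (min_width=9, slack=2)
Line 11: ['diamond'] (min_width=7, slack=4)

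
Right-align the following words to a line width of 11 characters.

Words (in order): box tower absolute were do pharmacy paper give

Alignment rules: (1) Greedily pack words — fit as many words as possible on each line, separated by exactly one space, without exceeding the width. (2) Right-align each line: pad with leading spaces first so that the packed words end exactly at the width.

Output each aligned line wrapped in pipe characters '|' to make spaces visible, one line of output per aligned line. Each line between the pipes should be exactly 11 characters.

Line 1: ['box', 'tower'] (min_width=9, slack=2)
Line 2: ['absolute'] (min_width=8, slack=3)
Line 3: ['were', 'do'] (min_width=7, slack=4)
Line 4: ['pharmacy'] (min_width=8, slack=3)
Line 5: ['paper', 'give'] (min_width=10, slack=1)

Answer: |  box tower|
|   absolute|
|    were do|
|   pharmacy|
| paper give|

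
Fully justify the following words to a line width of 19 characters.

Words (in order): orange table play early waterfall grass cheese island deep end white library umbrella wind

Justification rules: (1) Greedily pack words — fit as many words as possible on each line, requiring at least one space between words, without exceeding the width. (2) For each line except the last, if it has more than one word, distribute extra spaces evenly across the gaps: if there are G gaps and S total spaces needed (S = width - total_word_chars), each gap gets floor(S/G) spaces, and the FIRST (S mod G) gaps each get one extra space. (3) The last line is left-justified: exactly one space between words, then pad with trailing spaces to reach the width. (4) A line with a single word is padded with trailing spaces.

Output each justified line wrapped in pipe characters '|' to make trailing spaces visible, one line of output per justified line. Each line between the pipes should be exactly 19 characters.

Answer: |orange  table  play|
|early     waterfall|
|grass cheese island|
|deep    end   white|
|library    umbrella|
|wind               |

Derivation:
Line 1: ['orange', 'table', 'play'] (min_width=17, slack=2)
Line 2: ['early', 'waterfall'] (min_width=15, slack=4)
Line 3: ['grass', 'cheese', 'island'] (min_width=19, slack=0)
Line 4: ['deep', 'end', 'white'] (min_width=14, slack=5)
Line 5: ['library', 'umbrella'] (min_width=16, slack=3)
Line 6: ['wind'] (min_width=4, slack=15)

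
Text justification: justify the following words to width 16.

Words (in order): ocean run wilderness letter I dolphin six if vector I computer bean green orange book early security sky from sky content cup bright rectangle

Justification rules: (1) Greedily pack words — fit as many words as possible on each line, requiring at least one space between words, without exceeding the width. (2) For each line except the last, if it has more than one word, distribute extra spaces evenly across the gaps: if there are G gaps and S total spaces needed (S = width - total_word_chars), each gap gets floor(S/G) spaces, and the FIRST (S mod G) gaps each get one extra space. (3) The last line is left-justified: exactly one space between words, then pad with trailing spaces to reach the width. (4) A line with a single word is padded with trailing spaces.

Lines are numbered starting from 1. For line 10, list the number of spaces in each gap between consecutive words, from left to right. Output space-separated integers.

Answer: 7

Derivation:
Line 1: ['ocean', 'run'] (min_width=9, slack=7)
Line 2: ['wilderness'] (min_width=10, slack=6)
Line 3: ['letter', 'I', 'dolphin'] (min_width=16, slack=0)
Line 4: ['six', 'if', 'vector', 'I'] (min_width=15, slack=1)
Line 5: ['computer', 'bean'] (min_width=13, slack=3)
Line 6: ['green', 'orange'] (min_width=12, slack=4)
Line 7: ['book', 'early'] (min_width=10, slack=6)
Line 8: ['security', 'sky'] (min_width=12, slack=4)
Line 9: ['from', 'sky', 'content'] (min_width=16, slack=0)
Line 10: ['cup', 'bright'] (min_width=10, slack=6)
Line 11: ['rectangle'] (min_width=9, slack=7)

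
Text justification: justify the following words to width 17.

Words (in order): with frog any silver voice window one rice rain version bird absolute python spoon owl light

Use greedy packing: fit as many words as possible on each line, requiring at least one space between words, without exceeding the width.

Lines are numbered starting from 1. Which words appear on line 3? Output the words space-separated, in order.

Answer: window one rice

Derivation:
Line 1: ['with', 'frog', 'any'] (min_width=13, slack=4)
Line 2: ['silver', 'voice'] (min_width=12, slack=5)
Line 3: ['window', 'one', 'rice'] (min_width=15, slack=2)
Line 4: ['rain', 'version', 'bird'] (min_width=17, slack=0)
Line 5: ['absolute', 'python'] (min_width=15, slack=2)
Line 6: ['spoon', 'owl', 'light'] (min_width=15, slack=2)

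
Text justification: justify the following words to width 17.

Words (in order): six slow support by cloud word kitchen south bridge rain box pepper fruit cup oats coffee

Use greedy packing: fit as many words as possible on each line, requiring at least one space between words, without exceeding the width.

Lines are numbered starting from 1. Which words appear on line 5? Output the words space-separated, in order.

Line 1: ['six', 'slow', 'support'] (min_width=16, slack=1)
Line 2: ['by', 'cloud', 'word'] (min_width=13, slack=4)
Line 3: ['kitchen', 'south'] (min_width=13, slack=4)
Line 4: ['bridge', 'rain', 'box'] (min_width=15, slack=2)
Line 5: ['pepper', 'fruit', 'cup'] (min_width=16, slack=1)
Line 6: ['oats', 'coffee'] (min_width=11, slack=6)

Answer: pepper fruit cup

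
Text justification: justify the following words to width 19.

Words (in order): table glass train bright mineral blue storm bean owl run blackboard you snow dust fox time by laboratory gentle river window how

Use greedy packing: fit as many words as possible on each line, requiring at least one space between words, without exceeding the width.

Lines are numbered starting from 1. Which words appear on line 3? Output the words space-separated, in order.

Line 1: ['table', 'glass', 'train'] (min_width=17, slack=2)
Line 2: ['bright', 'mineral', 'blue'] (min_width=19, slack=0)
Line 3: ['storm', 'bean', 'owl', 'run'] (min_width=18, slack=1)
Line 4: ['blackboard', 'you', 'snow'] (min_width=19, slack=0)
Line 5: ['dust', 'fox', 'time', 'by'] (min_width=16, slack=3)
Line 6: ['laboratory', 'gentle'] (min_width=17, slack=2)
Line 7: ['river', 'window', 'how'] (min_width=16, slack=3)

Answer: storm bean owl run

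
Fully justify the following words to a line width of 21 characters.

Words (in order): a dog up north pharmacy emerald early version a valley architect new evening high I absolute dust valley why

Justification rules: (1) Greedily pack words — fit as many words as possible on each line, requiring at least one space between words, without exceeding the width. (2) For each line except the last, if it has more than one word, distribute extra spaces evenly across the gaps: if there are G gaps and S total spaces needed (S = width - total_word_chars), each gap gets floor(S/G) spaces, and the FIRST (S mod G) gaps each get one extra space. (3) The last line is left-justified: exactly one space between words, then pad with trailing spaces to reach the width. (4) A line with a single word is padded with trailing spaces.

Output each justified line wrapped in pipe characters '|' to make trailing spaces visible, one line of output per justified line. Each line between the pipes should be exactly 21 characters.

Answer: |a    dog   up   north|
|pharmacy      emerald|
|early    version    a|
|valley  architect new|
|evening     high    I|
|absolute  dust valley|
|why                  |

Derivation:
Line 1: ['a', 'dog', 'up', 'north'] (min_width=14, slack=7)
Line 2: ['pharmacy', 'emerald'] (min_width=16, slack=5)
Line 3: ['early', 'version', 'a'] (min_width=15, slack=6)
Line 4: ['valley', 'architect', 'new'] (min_width=20, slack=1)
Line 5: ['evening', 'high', 'I'] (min_width=14, slack=7)
Line 6: ['absolute', 'dust', 'valley'] (min_width=20, slack=1)
Line 7: ['why'] (min_width=3, slack=18)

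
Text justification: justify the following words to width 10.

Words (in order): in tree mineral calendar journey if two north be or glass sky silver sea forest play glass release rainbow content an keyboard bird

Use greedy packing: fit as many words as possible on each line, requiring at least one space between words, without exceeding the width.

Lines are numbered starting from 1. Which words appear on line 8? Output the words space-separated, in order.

Answer: silver sea

Derivation:
Line 1: ['in', 'tree'] (min_width=7, slack=3)
Line 2: ['mineral'] (min_width=7, slack=3)
Line 3: ['calendar'] (min_width=8, slack=2)
Line 4: ['journey', 'if'] (min_width=10, slack=0)
Line 5: ['two', 'north'] (min_width=9, slack=1)
Line 6: ['be', 'or'] (min_width=5, slack=5)
Line 7: ['glass', 'sky'] (min_width=9, slack=1)
Line 8: ['silver', 'sea'] (min_width=10, slack=0)
Line 9: ['forest'] (min_width=6, slack=4)
Line 10: ['play', 'glass'] (min_width=10, slack=0)
Line 11: ['release'] (min_width=7, slack=3)
Line 12: ['rainbow'] (min_width=7, slack=3)
Line 13: ['content', 'an'] (min_width=10, slack=0)
Line 14: ['keyboard'] (min_width=8, slack=2)
Line 15: ['bird'] (min_width=4, slack=6)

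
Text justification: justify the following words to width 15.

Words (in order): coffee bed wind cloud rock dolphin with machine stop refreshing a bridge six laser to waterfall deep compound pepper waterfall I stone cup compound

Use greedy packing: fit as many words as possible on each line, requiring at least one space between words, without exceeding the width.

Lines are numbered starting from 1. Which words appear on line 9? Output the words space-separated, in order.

Answer: compound pepper

Derivation:
Line 1: ['coffee', 'bed', 'wind'] (min_width=15, slack=0)
Line 2: ['cloud', 'rock'] (min_width=10, slack=5)
Line 3: ['dolphin', 'with'] (min_width=12, slack=3)
Line 4: ['machine', 'stop'] (min_width=12, slack=3)
Line 5: ['refreshing', 'a'] (min_width=12, slack=3)
Line 6: ['bridge', 'six'] (min_width=10, slack=5)
Line 7: ['laser', 'to'] (min_width=8, slack=7)
Line 8: ['waterfall', 'deep'] (min_width=14, slack=1)
Line 9: ['compound', 'pepper'] (min_width=15, slack=0)
Line 10: ['waterfall', 'I'] (min_width=11, slack=4)
Line 11: ['stone', 'cup'] (min_width=9, slack=6)
Line 12: ['compound'] (min_width=8, slack=7)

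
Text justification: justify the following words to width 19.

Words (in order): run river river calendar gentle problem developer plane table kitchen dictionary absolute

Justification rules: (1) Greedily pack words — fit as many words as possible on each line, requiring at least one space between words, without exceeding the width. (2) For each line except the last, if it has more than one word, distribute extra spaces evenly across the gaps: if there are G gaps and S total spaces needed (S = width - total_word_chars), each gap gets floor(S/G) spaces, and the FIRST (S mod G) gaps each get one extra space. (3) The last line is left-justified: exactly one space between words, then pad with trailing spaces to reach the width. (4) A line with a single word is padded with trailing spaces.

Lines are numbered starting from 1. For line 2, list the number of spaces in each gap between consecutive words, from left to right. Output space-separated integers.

Answer: 5

Derivation:
Line 1: ['run', 'river', 'river'] (min_width=15, slack=4)
Line 2: ['calendar', 'gentle'] (min_width=15, slack=4)
Line 3: ['problem', 'developer'] (min_width=17, slack=2)
Line 4: ['plane', 'table', 'kitchen'] (min_width=19, slack=0)
Line 5: ['dictionary', 'absolute'] (min_width=19, slack=0)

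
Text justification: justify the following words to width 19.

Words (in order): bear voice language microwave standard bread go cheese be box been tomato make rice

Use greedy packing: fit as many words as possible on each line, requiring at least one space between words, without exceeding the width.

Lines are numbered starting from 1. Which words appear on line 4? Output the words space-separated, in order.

Line 1: ['bear', 'voice', 'language'] (min_width=19, slack=0)
Line 2: ['microwave', 'standard'] (min_width=18, slack=1)
Line 3: ['bread', 'go', 'cheese', 'be'] (min_width=18, slack=1)
Line 4: ['box', 'been', 'tomato'] (min_width=15, slack=4)
Line 5: ['make', 'rice'] (min_width=9, slack=10)

Answer: box been tomato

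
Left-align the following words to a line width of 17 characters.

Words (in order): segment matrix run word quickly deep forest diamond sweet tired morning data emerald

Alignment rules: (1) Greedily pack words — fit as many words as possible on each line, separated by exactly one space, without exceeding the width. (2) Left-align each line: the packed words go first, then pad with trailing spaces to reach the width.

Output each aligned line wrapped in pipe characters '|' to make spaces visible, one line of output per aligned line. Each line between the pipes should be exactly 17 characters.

Answer: |segment matrix   |
|run word quickly |
|deep forest      |
|diamond sweet    |
|tired morning    |
|data emerald     |

Derivation:
Line 1: ['segment', 'matrix'] (min_width=14, slack=3)
Line 2: ['run', 'word', 'quickly'] (min_width=16, slack=1)
Line 3: ['deep', 'forest'] (min_width=11, slack=6)
Line 4: ['diamond', 'sweet'] (min_width=13, slack=4)
Line 5: ['tired', 'morning'] (min_width=13, slack=4)
Line 6: ['data', 'emerald'] (min_width=12, slack=5)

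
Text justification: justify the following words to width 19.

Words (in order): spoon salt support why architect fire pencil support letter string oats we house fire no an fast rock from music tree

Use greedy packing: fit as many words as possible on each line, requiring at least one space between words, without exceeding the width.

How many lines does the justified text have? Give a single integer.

Line 1: ['spoon', 'salt', 'support'] (min_width=18, slack=1)
Line 2: ['why', 'architect', 'fire'] (min_width=18, slack=1)
Line 3: ['pencil', 'support'] (min_width=14, slack=5)
Line 4: ['letter', 'string', 'oats'] (min_width=18, slack=1)
Line 5: ['we', 'house', 'fire', 'no', 'an'] (min_width=19, slack=0)
Line 6: ['fast', 'rock', 'from'] (min_width=14, slack=5)
Line 7: ['music', 'tree'] (min_width=10, slack=9)
Total lines: 7

Answer: 7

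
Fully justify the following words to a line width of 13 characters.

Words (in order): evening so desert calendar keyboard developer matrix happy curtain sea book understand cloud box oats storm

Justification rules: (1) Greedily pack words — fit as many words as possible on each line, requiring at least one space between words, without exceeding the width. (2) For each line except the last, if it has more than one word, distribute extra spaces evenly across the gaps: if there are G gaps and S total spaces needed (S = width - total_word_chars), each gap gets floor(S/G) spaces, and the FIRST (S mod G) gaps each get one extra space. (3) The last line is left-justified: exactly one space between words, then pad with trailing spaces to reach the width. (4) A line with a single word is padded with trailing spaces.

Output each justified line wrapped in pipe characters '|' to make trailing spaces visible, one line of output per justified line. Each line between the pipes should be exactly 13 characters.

Line 1: ['evening', 'so'] (min_width=10, slack=3)
Line 2: ['desert'] (min_width=6, slack=7)
Line 3: ['calendar'] (min_width=8, slack=5)
Line 4: ['keyboard'] (min_width=8, slack=5)
Line 5: ['developer'] (min_width=9, slack=4)
Line 6: ['matrix', 'happy'] (min_width=12, slack=1)
Line 7: ['curtain', 'sea'] (min_width=11, slack=2)
Line 8: ['book'] (min_width=4, slack=9)
Line 9: ['understand'] (min_width=10, slack=3)
Line 10: ['cloud', 'box'] (min_width=9, slack=4)
Line 11: ['oats', 'storm'] (min_width=10, slack=3)

Answer: |evening    so|
|desert       |
|calendar     |
|keyboard     |
|developer    |
|matrix  happy|
|curtain   sea|
|book         |
|understand   |
|cloud     box|
|oats storm   |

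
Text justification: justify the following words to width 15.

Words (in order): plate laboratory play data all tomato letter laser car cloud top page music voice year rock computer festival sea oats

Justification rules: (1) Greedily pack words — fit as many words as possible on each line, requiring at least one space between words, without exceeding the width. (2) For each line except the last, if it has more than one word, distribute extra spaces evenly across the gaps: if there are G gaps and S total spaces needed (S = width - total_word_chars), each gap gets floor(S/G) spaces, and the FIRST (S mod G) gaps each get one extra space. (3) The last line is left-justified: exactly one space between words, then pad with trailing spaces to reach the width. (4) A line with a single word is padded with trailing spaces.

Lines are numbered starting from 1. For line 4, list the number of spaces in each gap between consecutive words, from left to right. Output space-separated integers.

Line 1: ['plate'] (min_width=5, slack=10)
Line 2: ['laboratory', 'play'] (min_width=15, slack=0)
Line 3: ['data', 'all', 'tomato'] (min_width=15, slack=0)
Line 4: ['letter', 'laser'] (min_width=12, slack=3)
Line 5: ['car', 'cloud', 'top'] (min_width=13, slack=2)
Line 6: ['page', 'music'] (min_width=10, slack=5)
Line 7: ['voice', 'year', 'rock'] (min_width=15, slack=0)
Line 8: ['computer'] (min_width=8, slack=7)
Line 9: ['festival', 'sea'] (min_width=12, slack=3)
Line 10: ['oats'] (min_width=4, slack=11)

Answer: 4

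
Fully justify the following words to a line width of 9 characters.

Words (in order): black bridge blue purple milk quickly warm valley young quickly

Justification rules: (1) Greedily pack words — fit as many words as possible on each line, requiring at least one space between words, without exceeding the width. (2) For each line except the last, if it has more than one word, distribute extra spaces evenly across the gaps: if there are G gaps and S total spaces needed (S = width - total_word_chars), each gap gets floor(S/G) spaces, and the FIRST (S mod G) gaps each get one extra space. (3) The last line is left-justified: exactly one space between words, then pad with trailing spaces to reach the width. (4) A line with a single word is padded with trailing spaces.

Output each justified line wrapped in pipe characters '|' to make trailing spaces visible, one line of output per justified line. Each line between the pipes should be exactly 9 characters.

Line 1: ['black'] (min_width=5, slack=4)
Line 2: ['bridge'] (min_width=6, slack=3)
Line 3: ['blue'] (min_width=4, slack=5)
Line 4: ['purple'] (min_width=6, slack=3)
Line 5: ['milk'] (min_width=4, slack=5)
Line 6: ['quickly'] (min_width=7, slack=2)
Line 7: ['warm'] (min_width=4, slack=5)
Line 8: ['valley'] (min_width=6, slack=3)
Line 9: ['young'] (min_width=5, slack=4)
Line 10: ['quickly'] (min_width=7, slack=2)

Answer: |black    |
|bridge   |
|blue     |
|purple   |
|milk     |
|quickly  |
|warm     |
|valley   |
|young    |
|quickly  |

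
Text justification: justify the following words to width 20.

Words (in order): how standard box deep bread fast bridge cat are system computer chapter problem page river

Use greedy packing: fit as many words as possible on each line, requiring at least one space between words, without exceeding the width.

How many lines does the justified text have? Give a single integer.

Line 1: ['how', 'standard', 'box'] (min_width=16, slack=4)
Line 2: ['deep', 'bread', 'fast'] (min_width=15, slack=5)
Line 3: ['bridge', 'cat', 'are'] (min_width=14, slack=6)
Line 4: ['system', 'computer'] (min_width=15, slack=5)
Line 5: ['chapter', 'problem', 'page'] (min_width=20, slack=0)
Line 6: ['river'] (min_width=5, slack=15)
Total lines: 6

Answer: 6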